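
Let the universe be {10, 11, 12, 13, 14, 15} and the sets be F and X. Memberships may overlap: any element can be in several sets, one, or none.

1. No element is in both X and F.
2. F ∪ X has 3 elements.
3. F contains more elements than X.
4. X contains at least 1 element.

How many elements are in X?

1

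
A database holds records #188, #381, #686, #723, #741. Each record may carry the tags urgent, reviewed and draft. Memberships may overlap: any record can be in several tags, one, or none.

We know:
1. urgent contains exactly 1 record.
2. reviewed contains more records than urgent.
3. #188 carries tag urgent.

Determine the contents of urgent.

urgent = {#188}

From (3): #188 ∈ urgent.
(1): urgent already has 1, so the rest are out.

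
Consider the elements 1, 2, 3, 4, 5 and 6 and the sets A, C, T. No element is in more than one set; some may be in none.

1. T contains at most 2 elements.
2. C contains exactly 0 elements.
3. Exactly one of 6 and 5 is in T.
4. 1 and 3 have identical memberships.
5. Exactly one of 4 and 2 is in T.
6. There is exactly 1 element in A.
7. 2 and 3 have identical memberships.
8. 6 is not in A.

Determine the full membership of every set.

A = {5}; C = {}; T = {4, 6}

From (8): 6 ∉ A.
(2): C already has 0, so the rest are out.
Suppose 1 ∈ A: no assignment then satisfies all the clues, so 1 ∉ A.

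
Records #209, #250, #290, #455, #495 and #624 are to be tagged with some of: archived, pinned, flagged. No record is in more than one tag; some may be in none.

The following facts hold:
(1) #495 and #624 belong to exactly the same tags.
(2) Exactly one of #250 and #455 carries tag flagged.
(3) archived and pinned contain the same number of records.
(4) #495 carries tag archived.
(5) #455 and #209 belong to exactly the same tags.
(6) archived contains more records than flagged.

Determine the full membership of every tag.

archived = {#495, #624}; pinned = {#209, #455}; flagged = {#250}

From (4): #495 ∈ archived.
(1): #624 matches #495: #624 ∈ archived.
Suppose #209 ∈ archived: no assignment then satisfies all the clues, so #209 ∉ archived.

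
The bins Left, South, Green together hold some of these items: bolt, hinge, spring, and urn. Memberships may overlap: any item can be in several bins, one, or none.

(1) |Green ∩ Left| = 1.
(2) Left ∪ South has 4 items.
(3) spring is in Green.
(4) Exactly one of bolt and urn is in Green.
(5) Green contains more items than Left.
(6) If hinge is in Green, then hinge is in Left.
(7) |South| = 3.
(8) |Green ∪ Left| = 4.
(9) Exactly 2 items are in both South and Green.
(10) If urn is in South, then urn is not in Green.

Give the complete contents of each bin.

Left = {hinge, urn}; South = {bolt, spring, urn}; Green = {bolt, hinge, spring}

From (3): spring ∈ Green.
Suppose bolt ∈ Left: no assignment then satisfies all the clues, so bolt ∉ Left.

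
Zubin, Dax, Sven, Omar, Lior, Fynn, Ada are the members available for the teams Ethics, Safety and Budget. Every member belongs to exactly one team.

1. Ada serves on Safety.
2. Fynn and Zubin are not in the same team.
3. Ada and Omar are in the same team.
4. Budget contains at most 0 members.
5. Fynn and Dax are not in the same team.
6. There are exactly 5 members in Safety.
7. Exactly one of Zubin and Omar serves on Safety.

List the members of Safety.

From (1): Ada ∈ Safety.
(3): Omar matches Ada: Omar ∉ Ethics.
(3): Omar matches Ada: Omar ∈ Safety.
(4): Budget already has 0, so the rest are out.
(7) (exactly one): Zubin ∉ Safety.
Only one team left: Zubin ∈ Ethics.
(2): Fynn ∉ Ethics.
Only one team left: Fynn ∈ Safety.
(5): Dax ∉ Safety.
(6): only 5 candidates remain for Safety, so all are in.
Only one team left: Dax ∈ Ethics.

Safety = {Ada, Fynn, Lior, Omar, Sven}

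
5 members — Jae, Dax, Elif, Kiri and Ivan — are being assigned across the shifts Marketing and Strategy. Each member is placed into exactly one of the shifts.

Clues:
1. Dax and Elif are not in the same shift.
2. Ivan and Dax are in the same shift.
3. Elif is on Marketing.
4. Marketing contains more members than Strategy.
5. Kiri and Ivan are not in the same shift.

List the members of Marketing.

Marketing = {Elif, Jae, Kiri}

From (3): Elif ∈ Marketing.
(1): Dax ∉ Marketing.
(2): Ivan matches Dax: Ivan ∉ Marketing.
Only one shift left: Dax ∈ Strategy.
Only one shift left: Ivan ∈ Strategy.
(5): Kiri ∉ Strategy.
Only one shift left: Kiri ∈ Marketing.
Suppose Jae ∉ Marketing: no assignment then satisfies all the clues, so Jae ∈ Marketing.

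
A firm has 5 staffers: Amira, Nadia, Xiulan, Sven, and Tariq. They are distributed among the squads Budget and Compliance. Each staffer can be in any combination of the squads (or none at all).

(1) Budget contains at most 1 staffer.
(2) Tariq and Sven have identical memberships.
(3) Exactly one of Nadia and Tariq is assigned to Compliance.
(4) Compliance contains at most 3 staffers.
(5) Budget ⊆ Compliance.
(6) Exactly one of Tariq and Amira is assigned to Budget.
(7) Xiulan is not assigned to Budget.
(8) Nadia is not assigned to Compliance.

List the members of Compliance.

Compliance = {Amira, Sven, Tariq}

From (7): Xiulan ∉ Budget.
From (8): Nadia ∉ Compliance.
(3) (exactly one): Tariq ∈ Compliance.
(5) contrapositive: Nadia ∉ Budget.
(2): Sven matches Tariq: Sven ∈ Compliance.
Suppose Amira ∉ Compliance: no assignment then satisfies all the clues, so Amira ∈ Compliance.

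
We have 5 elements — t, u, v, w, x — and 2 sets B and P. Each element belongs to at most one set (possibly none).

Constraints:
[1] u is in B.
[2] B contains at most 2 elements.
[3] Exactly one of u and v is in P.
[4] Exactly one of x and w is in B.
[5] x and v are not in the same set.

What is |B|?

2

From (1): u ∈ B.
(3) (exactly one): v ∈ P.
(5): x ∉ P.
Suppose t ∈ B: no assignment then satisfies all the clues, so t ∉ B.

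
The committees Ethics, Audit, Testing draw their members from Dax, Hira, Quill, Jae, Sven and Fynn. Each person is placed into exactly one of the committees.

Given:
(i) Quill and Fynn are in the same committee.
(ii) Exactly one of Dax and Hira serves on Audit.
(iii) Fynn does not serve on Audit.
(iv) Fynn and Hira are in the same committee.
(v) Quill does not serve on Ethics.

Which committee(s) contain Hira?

Hira: Testing

From (iii): Fynn ∉ Audit.
From (v): Quill ∉ Ethics.
(i): Fynn matches Quill: Fynn ∉ Ethics.
(i): Quill matches Fynn: Quill ∉ Audit.
(iv): Hira matches Fynn: Hira ∉ Ethics.
(iv): Hira matches Fynn: Hira ∉ Audit.
Only one committee left: Hira ∈ Testing.
Only one committee left: Quill ∈ Testing.
Only one committee left: Fynn ∈ Testing.
(ii) (exactly one): Dax ∈ Audit.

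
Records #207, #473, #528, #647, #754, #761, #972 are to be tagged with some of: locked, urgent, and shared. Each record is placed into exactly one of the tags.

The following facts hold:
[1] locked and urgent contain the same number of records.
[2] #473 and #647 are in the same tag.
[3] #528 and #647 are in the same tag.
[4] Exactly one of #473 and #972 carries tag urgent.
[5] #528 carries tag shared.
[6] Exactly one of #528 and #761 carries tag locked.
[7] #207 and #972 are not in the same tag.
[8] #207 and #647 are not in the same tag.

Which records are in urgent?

From (5): #528 ∈ shared.
(3): #647 matches #528: #647 ∉ locked.
(3): #647 matches #528: #647 ∉ urgent.
(3): #647 matches #528: #647 ∈ shared.
(6) (exactly one): #761 ∈ locked.
(8): #207 ∉ shared.
(2): #473 matches #647: #473 ∉ locked.
(2): #473 matches #647: #473 ∉ urgent.
(2): #473 matches #647: #473 ∈ shared.
(4) (exactly one): #972 ∈ urgent.
(7): #207 ∉ urgent.
Suppose #754 ∉ urgent: no assignment then satisfies all the clues, so #754 ∈ urgent.

urgent = {#754, #972}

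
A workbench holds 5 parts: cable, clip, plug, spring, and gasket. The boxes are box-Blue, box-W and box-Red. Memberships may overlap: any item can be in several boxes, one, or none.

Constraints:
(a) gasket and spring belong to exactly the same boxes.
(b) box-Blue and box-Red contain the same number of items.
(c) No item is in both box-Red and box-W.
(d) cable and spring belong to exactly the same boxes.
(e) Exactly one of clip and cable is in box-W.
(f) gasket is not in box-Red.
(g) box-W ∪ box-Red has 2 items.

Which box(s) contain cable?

From (f): gasket ∉ box-Red.
(a): spring matches gasket: spring ∉ box-Red.
(d): cable matches spring: cable ∉ box-Red.
Suppose cable ∈ box-Blue: no assignment then satisfies all the clues, so cable ∉ box-Blue.

cable: none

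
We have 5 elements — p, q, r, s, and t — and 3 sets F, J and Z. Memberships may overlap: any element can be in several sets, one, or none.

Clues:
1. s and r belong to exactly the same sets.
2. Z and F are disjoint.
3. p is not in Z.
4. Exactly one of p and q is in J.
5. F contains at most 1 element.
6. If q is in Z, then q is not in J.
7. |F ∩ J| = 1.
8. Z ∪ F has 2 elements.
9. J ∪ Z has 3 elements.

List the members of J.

J = {p, t}

From (3): p ∉ Z.
Suppose p ∉ J: no assignment then satisfies all the clues, so p ∈ J.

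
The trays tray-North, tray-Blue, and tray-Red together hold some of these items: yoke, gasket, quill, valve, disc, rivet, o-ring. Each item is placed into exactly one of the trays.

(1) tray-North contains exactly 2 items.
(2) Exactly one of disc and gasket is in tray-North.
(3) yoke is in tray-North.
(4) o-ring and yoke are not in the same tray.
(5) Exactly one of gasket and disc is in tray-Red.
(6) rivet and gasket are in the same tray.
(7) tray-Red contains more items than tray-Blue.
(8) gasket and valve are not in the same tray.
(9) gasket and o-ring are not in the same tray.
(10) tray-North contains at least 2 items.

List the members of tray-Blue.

tray-Blue = {o-ring, valve}

From (3): yoke ∈ tray-North.
(4): o-ring ∉ tray-North.
Suppose gasket ∈ tray-Blue: no assignment then satisfies all the clues, so gasket ∉ tray-Blue.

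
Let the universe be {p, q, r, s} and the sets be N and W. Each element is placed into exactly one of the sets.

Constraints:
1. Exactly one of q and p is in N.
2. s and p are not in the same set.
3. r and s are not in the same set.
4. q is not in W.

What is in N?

N = {q, s}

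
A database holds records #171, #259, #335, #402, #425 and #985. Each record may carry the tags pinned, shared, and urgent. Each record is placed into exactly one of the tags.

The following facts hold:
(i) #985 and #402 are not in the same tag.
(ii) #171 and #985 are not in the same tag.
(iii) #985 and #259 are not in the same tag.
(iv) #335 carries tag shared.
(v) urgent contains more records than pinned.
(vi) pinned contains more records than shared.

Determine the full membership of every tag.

pinned = {#425, #985}; shared = {#335}; urgent = {#171, #259, #402}

From (iv): #335 ∈ shared.
Suppose #171 ∈ pinned: no assignment then satisfies all the clues, so #171 ∉ pinned.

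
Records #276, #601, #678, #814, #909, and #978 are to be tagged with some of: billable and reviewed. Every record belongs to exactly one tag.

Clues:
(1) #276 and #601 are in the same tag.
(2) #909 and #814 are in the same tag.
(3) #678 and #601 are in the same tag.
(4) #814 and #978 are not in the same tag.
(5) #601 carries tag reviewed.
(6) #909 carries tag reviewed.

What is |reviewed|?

5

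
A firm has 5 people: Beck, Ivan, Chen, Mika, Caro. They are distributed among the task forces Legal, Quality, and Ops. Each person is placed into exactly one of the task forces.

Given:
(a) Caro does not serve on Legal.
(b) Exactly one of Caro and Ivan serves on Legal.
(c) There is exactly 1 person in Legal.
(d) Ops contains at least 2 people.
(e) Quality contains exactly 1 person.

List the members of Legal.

Legal = {Ivan}

From (a): Caro ∉ Legal.
(b) (exactly one): Ivan ∈ Legal.
(c): Legal already has 1, so the rest are out.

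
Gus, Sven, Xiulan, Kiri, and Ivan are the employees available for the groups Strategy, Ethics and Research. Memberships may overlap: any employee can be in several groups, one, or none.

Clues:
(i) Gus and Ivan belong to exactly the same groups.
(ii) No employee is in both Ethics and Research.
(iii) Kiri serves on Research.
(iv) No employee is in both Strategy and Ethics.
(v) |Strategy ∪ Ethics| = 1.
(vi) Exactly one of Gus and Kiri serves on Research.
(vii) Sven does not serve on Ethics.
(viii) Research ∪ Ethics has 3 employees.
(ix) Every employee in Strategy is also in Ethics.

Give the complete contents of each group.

Strategy = {}; Ethics = {Xiulan}; Research = {Kiri, Sven}

From (iii): Kiri ∈ Research.
From (vii): Sven ∉ Ethics.
(ii) (disjoint): Kiri ∉ Ethics.
(vi) (exactly one): Gus ∉ Research.
(ix) contrapositive: Sven ∉ Strategy.
(ix) contrapositive: Kiri ∉ Strategy.
(i): Ivan matches Gus: Ivan ∉ Research.
Suppose Gus ∈ Strategy: no assignment then satisfies all the clues, so Gus ∉ Strategy.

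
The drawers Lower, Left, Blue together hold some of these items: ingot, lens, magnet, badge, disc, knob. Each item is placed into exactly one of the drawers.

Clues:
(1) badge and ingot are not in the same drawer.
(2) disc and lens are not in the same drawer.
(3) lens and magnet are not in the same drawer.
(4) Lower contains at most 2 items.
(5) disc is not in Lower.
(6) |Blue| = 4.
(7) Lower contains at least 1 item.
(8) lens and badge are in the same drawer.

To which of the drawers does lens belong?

From (5): disc ∉ Lower.
Suppose lens ∉ Lower: no assignment then satisfies all the clues, so lens ∈ Lower.

lens: Lower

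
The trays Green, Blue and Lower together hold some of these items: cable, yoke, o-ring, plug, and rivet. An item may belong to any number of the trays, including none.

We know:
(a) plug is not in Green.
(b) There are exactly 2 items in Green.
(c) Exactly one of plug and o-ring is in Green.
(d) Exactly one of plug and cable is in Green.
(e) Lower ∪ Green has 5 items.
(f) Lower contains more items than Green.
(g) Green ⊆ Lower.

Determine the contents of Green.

Green = {cable, o-ring}

From (a): plug ∉ Green.
(c) (exactly one): o-ring ∈ Green.
(d) (exactly one): cable ∈ Green.
(g) with cable ∈ Green: cable ∈ Lower.
(g) with o-ring ∈ Green: o-ring ∈ Lower.
(b): Green already has 2, so the rest are out.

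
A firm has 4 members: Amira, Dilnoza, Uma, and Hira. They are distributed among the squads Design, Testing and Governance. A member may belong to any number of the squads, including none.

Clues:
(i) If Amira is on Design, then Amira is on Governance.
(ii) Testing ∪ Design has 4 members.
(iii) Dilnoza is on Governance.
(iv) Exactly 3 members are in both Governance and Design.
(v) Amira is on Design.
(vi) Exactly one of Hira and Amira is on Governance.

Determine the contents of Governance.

From (iii): Dilnoza ∈ Governance.
From (v): Amira ∈ Design.
(i): Amira ∈ Governance.
(vi) (exactly one): Hira ∉ Governance.
Suppose Uma ∉ Governance: no assignment then satisfies all the clues, so Uma ∈ Governance.

Governance = {Amira, Dilnoza, Uma}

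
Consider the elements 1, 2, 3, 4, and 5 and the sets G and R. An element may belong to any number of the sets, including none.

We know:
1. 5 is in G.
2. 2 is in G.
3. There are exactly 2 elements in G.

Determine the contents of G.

G = {2, 5}

From (1): 5 ∈ G.
From (2): 2 ∈ G.
(3): G already has 2, so the rest are out.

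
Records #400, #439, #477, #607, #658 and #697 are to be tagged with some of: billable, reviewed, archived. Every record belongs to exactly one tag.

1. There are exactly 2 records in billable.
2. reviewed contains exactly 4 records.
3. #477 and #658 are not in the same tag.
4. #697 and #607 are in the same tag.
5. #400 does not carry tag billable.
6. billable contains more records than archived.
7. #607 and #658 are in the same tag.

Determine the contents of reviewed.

reviewed = {#400, #607, #658, #697}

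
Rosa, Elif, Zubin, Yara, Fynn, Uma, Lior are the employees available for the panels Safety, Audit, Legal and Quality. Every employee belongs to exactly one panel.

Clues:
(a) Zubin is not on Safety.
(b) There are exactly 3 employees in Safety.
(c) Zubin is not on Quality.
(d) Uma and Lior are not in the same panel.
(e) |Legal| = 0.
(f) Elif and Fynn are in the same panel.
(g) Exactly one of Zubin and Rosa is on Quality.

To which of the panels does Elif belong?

From (a): Zubin ∉ Safety.
From (c): Zubin ∉ Quality.
(e): Legal already has 0, so the rest are out.
(g) (exactly one): Rosa ∈ Quality.
Only one panel left: Zubin ∈ Audit.
Suppose Elif ∉ Safety: no assignment then satisfies all the clues, so Elif ∈ Safety.

Elif: Safety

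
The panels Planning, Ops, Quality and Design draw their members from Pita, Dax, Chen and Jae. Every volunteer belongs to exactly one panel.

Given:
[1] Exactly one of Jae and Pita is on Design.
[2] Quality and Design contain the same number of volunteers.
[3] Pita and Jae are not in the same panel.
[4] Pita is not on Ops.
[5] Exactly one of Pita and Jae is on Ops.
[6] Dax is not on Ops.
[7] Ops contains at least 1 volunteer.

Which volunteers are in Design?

Design = {Pita}

From (4): Pita ∉ Ops.
From (6): Dax ∉ Ops.
(5) (exactly one): Jae ∈ Ops.
(1) (exactly one): Pita ∈ Design.
Suppose Dax ∈ Design: no assignment then satisfies all the clues, so Dax ∉ Design.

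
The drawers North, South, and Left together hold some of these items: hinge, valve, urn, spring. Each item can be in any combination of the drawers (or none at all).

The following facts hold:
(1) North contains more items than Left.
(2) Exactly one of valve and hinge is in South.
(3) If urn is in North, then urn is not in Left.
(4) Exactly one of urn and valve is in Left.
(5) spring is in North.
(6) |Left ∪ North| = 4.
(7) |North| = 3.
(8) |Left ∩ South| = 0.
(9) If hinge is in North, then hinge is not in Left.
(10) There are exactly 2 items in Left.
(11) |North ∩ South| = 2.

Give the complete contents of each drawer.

From (5): spring ∈ North.
Suppose hinge ∉ North: no assignment then satisfies all the clues, so hinge ∈ North.

North = {hinge, spring, urn}; South = {hinge, urn}; Left = {spring, valve}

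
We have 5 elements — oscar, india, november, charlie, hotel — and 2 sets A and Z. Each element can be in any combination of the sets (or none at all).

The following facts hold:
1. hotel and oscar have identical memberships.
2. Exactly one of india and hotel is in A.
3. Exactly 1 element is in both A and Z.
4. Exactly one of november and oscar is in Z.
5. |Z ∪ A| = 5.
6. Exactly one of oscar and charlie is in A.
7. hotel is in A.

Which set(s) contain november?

november: A, Z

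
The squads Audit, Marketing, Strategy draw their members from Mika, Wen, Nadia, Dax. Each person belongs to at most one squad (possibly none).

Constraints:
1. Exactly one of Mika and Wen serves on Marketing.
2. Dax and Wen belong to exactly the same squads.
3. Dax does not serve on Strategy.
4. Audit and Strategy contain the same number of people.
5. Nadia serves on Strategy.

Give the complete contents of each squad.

Audit = {Mika}; Marketing = {Dax, Wen}; Strategy = {Nadia}

From (3): Dax ∉ Strategy.
From (5): Nadia ∈ Strategy.
(2): Wen matches Dax: Wen ∉ Strategy.
Suppose Mika ∉ Audit: no assignment then satisfies all the clues, so Mika ∈ Audit.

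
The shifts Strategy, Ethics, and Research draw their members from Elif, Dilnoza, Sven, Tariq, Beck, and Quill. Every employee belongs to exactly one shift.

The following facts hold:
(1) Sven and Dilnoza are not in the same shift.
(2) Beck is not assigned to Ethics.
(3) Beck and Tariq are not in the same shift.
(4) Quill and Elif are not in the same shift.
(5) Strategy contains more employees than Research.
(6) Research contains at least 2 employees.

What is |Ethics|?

1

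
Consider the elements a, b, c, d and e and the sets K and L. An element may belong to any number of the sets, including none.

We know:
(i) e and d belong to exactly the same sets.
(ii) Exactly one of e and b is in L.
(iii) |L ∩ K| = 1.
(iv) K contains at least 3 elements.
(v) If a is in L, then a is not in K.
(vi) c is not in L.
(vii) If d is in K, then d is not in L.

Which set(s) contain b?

b: K, L

From (vi): c ∉ L.
Suppose b ∉ K: no assignment then satisfies all the clues, so b ∈ K.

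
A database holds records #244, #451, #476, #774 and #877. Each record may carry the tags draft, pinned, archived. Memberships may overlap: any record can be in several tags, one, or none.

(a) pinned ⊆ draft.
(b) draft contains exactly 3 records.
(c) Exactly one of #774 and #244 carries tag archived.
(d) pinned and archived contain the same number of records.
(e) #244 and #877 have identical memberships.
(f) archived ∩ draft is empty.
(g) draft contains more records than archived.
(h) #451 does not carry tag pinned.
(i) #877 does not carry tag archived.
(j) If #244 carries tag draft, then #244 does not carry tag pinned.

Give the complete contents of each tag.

draft = {#244, #476, #877}; pinned = {#476}; archived = {#774}

From (h): #451 ∉ pinned.
From (i): #877 ∉ archived.
(e): #244 matches #877: #244 ∉ archived.
(c) (exactly one): #774 ∈ archived.
(f) (disjoint): #774 ∉ draft.
(a) contrapositive: #774 ∉ pinned.
Suppose #244 ∉ draft: no assignment then satisfies all the clues, so #244 ∈ draft.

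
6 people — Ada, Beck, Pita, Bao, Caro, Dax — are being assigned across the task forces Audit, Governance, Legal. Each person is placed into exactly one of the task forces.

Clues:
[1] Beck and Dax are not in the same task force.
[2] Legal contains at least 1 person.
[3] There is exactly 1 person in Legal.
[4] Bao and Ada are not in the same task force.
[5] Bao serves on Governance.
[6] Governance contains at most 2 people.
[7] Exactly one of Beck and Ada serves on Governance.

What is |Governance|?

From (5): Bao ∈ Governance.
(4): Ada ∉ Governance.
(7) (exactly one): Beck ∈ Governance.
(1): Dax ∉ Governance.
(6): Governance already has 2, so the rest are out.

2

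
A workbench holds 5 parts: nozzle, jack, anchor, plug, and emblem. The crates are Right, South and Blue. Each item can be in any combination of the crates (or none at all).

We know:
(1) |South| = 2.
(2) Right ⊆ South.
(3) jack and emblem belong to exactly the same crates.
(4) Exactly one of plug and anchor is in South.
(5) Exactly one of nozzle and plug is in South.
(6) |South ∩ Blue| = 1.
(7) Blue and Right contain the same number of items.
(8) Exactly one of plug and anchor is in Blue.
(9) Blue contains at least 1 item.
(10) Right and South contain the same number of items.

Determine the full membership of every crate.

Right = {anchor, nozzle}; South = {anchor, nozzle}; Blue = {nozzle, plug}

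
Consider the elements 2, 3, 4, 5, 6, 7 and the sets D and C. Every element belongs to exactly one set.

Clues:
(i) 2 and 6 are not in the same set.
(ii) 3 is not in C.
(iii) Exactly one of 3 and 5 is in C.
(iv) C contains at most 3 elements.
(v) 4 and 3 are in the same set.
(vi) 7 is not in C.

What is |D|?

4

From (ii): 3 ∉ C.
From (vi): 7 ∉ C.
(iii) (exactly one): 5 ∈ C.
(v): 4 matches 3: 4 ∉ C.
Only one set left: 3 ∈ D.
Only one set left: 4 ∈ D.
Only one set left: 7 ∈ D.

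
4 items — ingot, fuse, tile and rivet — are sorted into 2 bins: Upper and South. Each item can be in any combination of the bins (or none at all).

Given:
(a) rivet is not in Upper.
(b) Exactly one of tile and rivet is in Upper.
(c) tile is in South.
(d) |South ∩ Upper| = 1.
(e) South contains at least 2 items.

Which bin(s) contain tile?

tile: South, Upper

From (a): rivet ∉ Upper.
From (c): tile ∈ South.
(b) (exactly one): tile ∈ Upper.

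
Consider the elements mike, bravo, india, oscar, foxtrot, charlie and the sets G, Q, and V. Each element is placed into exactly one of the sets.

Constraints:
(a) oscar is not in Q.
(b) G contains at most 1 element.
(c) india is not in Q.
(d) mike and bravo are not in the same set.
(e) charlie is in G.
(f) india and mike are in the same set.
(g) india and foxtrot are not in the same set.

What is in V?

V = {india, mike, oscar}

From (a): oscar ∉ Q.
From (c): india ∉ Q.
From (e): charlie ∈ G.
(b): G already has 1, so the rest are out.
(f): mike matches india: mike ∉ Q.
Only one set left: mike ∈ V.
Only one set left: india ∈ V.
Only one set left: oscar ∈ V.
(d): bravo ∉ V.
(g): foxtrot ∉ V.
Only one set left: bravo ∈ Q.
Only one set left: foxtrot ∈ Q.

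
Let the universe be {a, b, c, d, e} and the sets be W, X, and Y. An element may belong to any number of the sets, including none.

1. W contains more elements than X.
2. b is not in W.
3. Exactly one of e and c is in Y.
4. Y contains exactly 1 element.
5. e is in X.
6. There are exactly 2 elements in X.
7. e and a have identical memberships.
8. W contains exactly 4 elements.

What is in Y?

Y = {c}

From (2): b ∉ W.
From (5): e ∈ X.
(7): a matches e: a ∈ X.
(8): only 4 candidates remain for W, so all are in.
(6): X already has 2, so the rest are out.
Suppose a ∈ Y: no assignment then satisfies all the clues, so a ∉ Y.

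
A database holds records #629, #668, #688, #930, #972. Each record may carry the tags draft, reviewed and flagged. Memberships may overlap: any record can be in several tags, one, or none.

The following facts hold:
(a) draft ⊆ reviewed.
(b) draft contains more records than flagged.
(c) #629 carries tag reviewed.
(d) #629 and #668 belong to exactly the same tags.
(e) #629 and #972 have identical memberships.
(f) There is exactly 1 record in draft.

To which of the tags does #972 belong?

#972: reviewed

From (c): #629 ∈ reviewed.
(d): #668 matches #629: #668 ∈ reviewed.
(e): #972 matches #629: #972 ∈ reviewed.
Suppose #972 ∈ draft: no assignment then satisfies all the clues, so #972 ∉ draft.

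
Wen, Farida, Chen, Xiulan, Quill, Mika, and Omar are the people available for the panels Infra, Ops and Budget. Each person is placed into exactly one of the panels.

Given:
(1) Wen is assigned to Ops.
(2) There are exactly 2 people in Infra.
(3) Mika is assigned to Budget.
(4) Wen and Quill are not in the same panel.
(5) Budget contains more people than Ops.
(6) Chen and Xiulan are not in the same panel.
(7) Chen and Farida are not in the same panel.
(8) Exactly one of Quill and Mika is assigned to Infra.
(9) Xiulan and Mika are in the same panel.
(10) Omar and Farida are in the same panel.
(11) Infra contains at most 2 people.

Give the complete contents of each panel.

Infra = {Chen, Quill}; Ops = {Wen}; Budget = {Farida, Mika, Omar, Xiulan}

From (1): Wen ∈ Ops.
From (3): Mika ∈ Budget.
(4): Quill ∉ Ops.
(8) (exactly one): Quill ∈ Infra.
(9): Xiulan matches Mika: Xiulan ∉ Infra.
(9): Xiulan matches Mika: Xiulan ∉ Ops.
(9): Xiulan matches Mika: Xiulan ∈ Budget.
(6): Chen ∉ Budget.
Suppose Farida ∈ Infra: no assignment then satisfies all the clues, so Farida ∉ Infra.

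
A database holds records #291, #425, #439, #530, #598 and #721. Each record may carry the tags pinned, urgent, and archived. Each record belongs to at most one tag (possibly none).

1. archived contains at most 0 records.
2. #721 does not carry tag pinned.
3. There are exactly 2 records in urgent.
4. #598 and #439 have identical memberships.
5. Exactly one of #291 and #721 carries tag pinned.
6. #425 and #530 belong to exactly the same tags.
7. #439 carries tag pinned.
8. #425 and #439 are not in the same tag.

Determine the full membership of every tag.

pinned = {#291, #439, #598}; urgent = {#425, #530}; archived = {}

From (2): #721 ∉ pinned.
From (7): #439 ∈ pinned.
(1): archived already has 0, so the rest are out.
(4): #598 matches #439: #598 ∈ pinned.
(5) (exactly one): #291 ∈ pinned.
(8): #425 ∉ pinned.
(6): #530 matches #425: #530 ∉ pinned.
Suppose #425 ∉ urgent: no assignment then satisfies all the clues, so #425 ∈ urgent.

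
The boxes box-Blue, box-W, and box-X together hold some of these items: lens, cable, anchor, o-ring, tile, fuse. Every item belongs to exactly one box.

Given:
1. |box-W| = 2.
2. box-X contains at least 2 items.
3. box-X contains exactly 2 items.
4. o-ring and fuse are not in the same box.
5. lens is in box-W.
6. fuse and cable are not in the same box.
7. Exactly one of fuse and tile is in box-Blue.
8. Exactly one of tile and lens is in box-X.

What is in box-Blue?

From (5): lens ∈ box-W.
(8) (exactly one): tile ∈ box-X.
(7) (exactly one): fuse ∈ box-Blue.
(4): o-ring ∉ box-Blue.
(6): cable ∉ box-Blue.
Suppose anchor ∉ box-Blue: no assignment then satisfies all the clues, so anchor ∈ box-Blue.

box-Blue = {anchor, fuse}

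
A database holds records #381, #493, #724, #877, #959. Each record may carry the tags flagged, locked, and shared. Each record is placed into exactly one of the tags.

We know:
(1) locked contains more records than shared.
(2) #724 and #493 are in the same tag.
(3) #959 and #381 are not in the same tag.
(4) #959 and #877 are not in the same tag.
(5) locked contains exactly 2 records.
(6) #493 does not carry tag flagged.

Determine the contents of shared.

shared = {#959}

From (6): #493 ∉ flagged.
(2): #724 matches #493: #724 ∉ flagged.
Suppose #381 ∈ shared: no assignment then satisfies all the clues, so #381 ∉ shared.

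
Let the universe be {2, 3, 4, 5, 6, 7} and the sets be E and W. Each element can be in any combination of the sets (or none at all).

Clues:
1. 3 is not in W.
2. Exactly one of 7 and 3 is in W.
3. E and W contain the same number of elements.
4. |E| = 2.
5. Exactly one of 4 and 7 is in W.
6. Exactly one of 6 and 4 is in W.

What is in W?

W = {6, 7}

From (1): 3 ∉ W.
(2) (exactly one): 7 ∈ W.
(5) (exactly one): 4 ∉ W.
(6) (exactly one): 6 ∈ W.
Suppose 2 ∈ W: no assignment then satisfies all the clues, so 2 ∉ W.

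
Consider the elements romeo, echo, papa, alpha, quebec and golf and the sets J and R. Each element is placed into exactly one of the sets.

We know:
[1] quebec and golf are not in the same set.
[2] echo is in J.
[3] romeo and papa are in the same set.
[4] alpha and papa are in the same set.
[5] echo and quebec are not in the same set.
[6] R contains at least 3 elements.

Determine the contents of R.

R = {alpha, papa, quebec, romeo}

From (2): echo ∈ J.
(5): quebec ∉ J.
Only one set left: quebec ∈ R.
(1): golf ∉ R.
Only one set left: golf ∈ J.
Suppose romeo ∉ R: no assignment then satisfies all the clues, so romeo ∈ R.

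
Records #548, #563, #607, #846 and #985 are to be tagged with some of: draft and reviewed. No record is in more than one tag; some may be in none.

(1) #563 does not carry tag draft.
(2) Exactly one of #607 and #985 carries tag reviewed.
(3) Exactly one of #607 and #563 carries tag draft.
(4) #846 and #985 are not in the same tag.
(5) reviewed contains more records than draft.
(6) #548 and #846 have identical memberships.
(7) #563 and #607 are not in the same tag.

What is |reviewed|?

2

From (1): #563 ∉ draft.
(3) (exactly one): #607 ∈ draft.
(2) (exactly one): #985 ∈ reviewed.
(4): #846 ∉ reviewed.
(6): #548 matches #846: #548 ∉ reviewed.
Suppose #548 ∈ draft: no assignment then satisfies all the clues, so #548 ∉ draft.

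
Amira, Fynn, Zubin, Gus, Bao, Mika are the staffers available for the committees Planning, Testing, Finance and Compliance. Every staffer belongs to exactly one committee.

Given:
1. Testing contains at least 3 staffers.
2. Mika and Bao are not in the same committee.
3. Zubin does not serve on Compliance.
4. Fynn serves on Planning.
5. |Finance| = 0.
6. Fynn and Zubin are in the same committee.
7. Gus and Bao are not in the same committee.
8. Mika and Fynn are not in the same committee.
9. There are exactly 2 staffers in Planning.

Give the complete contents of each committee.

Planning = {Fynn, Zubin}; Testing = {Amira, Gus, Mika}; Finance = {}; Compliance = {Bao}

From (3): Zubin ∉ Compliance.
From (4): Fynn ∈ Planning.
(5): Finance already has 0, so the rest are out.
(6): Zubin matches Fynn: Zubin ∈ Planning.
(8): Mika ∉ Planning.
(9): Planning already has 2, so the rest are out.
Suppose Amira ∉ Testing: no assignment then satisfies all the clues, so Amira ∈ Testing.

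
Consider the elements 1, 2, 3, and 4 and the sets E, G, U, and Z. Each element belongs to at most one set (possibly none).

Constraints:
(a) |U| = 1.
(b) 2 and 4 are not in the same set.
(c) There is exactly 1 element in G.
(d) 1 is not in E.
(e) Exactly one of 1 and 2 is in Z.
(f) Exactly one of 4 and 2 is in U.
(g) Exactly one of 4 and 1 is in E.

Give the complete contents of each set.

E = {4}; G = {3}; U = {2}; Z = {1}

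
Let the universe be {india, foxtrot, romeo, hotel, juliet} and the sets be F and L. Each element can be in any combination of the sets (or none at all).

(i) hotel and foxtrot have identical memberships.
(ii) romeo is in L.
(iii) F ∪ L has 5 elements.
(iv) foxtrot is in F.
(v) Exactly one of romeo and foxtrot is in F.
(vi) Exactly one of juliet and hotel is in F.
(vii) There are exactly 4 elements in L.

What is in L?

L = {foxtrot, hotel, juliet, romeo}

From (ii): romeo ∈ L.
From (iv): foxtrot ∈ F.
(i): hotel matches foxtrot: hotel ∈ F.
(v) (exactly one): romeo ∉ F.
(vi) (exactly one): juliet ∉ F.
Suppose india ∈ L: no assignment then satisfies all the clues, so india ∉ L.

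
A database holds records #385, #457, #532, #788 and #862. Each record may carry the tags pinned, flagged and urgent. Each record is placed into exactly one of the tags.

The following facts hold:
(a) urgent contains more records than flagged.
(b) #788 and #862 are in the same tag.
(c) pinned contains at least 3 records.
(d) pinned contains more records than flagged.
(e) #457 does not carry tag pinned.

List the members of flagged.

flagged = {}

From (e): #457 ∉ pinned.
Suppose #385 ∈ flagged: no assignment then satisfies all the clues, so #385 ∉ flagged.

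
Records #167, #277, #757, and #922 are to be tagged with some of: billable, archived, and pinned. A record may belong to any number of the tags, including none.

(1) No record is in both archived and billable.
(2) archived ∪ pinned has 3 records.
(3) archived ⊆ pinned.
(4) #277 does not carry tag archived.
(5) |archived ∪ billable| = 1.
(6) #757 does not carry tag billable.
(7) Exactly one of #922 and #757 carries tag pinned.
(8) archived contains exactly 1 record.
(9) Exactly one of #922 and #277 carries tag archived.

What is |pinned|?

3

From (4): #277 ∉ archived.
From (6): #757 ∉ billable.
(9) (exactly one): #922 ∈ archived.
(1) (disjoint): #922 ∉ billable.
(3) with #922 ∈ archived: #922 ∈ pinned.
(7) (exactly one): #757 ∉ pinned.
(8): archived already has 1, so the rest are out.
Suppose #167 ∈ billable: no assignment then satisfies all the clues, so #167 ∉ billable.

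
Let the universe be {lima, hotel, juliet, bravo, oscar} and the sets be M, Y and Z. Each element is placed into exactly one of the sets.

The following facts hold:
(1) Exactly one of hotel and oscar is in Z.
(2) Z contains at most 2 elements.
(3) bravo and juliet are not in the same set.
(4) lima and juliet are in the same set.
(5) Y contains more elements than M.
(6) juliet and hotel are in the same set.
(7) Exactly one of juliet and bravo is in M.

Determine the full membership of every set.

M = {bravo}; Y = {hotel, juliet, lima}; Z = {oscar}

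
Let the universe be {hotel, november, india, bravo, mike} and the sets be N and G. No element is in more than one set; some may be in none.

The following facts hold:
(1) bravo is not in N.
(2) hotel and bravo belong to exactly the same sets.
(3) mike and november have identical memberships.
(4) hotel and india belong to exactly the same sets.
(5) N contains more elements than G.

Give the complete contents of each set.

N = {mike, november}; G = {}

From (1): bravo ∉ N.
(2): hotel matches bravo: hotel ∉ N.
(4): india matches hotel: india ∉ N.
Suppose hotel ∈ G: no assignment then satisfies all the clues, so hotel ∉ G.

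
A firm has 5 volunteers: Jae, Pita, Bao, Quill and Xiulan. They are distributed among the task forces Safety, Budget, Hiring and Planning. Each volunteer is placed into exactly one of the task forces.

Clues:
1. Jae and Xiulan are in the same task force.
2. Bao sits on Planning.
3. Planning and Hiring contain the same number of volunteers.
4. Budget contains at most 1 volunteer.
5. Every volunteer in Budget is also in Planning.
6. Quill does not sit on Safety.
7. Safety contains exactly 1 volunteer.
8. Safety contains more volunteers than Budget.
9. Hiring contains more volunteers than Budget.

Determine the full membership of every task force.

Safety = {Pita}; Budget = {}; Hiring = {Jae, Xiulan}; Planning = {Bao, Quill}

From (2): Bao ∈ Planning.
From (6): Quill ∉ Safety.
Suppose Jae ∈ Safety: no assignment then satisfies all the clues, so Jae ∉ Safety.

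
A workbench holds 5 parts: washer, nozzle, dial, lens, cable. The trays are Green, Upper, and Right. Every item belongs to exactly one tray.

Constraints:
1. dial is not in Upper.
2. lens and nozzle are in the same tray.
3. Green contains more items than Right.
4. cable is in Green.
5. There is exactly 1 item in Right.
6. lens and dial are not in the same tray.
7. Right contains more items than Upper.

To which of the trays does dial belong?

dial: Right

From (1): dial ∉ Upper.
From (4): cable ∈ Green.
Suppose dial ∈ Green: no assignment then satisfies all the clues, so dial ∉ Green.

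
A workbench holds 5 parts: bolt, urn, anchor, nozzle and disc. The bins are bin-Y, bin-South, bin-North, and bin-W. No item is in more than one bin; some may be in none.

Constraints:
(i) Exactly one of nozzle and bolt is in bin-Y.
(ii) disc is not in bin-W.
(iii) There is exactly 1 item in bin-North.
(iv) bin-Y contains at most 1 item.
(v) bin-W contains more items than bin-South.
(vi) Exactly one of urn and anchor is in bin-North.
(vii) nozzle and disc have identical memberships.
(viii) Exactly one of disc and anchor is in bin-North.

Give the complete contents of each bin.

bin-Y = {bolt}; bin-South = {}; bin-North = {anchor}; bin-W = {urn}

From (ii): disc ∉ bin-W.
(vii): nozzle matches disc: nozzle ∉ bin-W.
Suppose bolt ∉ bin-Y: no assignment then satisfies all the clues, so bolt ∈ bin-Y.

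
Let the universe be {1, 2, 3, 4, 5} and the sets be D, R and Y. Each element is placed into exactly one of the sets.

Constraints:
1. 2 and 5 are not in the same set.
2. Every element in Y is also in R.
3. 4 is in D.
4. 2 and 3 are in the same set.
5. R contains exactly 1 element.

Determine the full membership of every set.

D = {1, 2, 3, 4}; R = {5}; Y = {}

From (3): 4 ∈ D.
Suppose 1 ∉ D: no assignment then satisfies all the clues, so 1 ∈ D.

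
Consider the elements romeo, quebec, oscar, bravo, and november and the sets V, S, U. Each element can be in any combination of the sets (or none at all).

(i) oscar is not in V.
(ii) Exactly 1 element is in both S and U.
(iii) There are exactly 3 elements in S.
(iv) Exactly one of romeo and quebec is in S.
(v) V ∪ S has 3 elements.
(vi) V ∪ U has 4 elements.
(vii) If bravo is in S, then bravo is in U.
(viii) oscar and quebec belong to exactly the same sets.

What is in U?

From (i): oscar ∉ V.
(viii): quebec matches oscar: quebec ∉ V.
Suppose romeo ∈ U: no assignment then satisfies all the clues, so romeo ∉ U.

U = {bravo, oscar, quebec}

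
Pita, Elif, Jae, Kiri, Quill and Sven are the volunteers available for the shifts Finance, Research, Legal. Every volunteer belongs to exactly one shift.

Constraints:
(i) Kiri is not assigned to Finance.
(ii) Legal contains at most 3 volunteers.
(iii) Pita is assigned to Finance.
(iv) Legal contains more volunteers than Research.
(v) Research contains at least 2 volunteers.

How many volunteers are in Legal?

From (i): Kiri ∉ Finance.
From (iii): Pita ∈ Finance.
Suppose Elif ∈ Finance: no assignment then satisfies all the clues, so Elif ∉ Finance.

3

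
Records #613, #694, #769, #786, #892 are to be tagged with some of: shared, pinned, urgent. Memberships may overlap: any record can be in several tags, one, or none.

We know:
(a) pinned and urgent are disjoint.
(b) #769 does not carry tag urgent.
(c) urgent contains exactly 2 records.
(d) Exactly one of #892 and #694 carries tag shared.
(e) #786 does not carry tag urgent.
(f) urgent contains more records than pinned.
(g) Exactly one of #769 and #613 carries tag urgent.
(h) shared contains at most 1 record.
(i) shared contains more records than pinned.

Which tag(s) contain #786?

#786: none

From (b): #769 ∉ urgent.
From (e): #786 ∉ urgent.
(g) (exactly one): #613 ∈ urgent.
(a) (disjoint): #613 ∉ pinned.
Suppose #786 ∈ shared: no assignment then satisfies all the clues, so #786 ∉ shared.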